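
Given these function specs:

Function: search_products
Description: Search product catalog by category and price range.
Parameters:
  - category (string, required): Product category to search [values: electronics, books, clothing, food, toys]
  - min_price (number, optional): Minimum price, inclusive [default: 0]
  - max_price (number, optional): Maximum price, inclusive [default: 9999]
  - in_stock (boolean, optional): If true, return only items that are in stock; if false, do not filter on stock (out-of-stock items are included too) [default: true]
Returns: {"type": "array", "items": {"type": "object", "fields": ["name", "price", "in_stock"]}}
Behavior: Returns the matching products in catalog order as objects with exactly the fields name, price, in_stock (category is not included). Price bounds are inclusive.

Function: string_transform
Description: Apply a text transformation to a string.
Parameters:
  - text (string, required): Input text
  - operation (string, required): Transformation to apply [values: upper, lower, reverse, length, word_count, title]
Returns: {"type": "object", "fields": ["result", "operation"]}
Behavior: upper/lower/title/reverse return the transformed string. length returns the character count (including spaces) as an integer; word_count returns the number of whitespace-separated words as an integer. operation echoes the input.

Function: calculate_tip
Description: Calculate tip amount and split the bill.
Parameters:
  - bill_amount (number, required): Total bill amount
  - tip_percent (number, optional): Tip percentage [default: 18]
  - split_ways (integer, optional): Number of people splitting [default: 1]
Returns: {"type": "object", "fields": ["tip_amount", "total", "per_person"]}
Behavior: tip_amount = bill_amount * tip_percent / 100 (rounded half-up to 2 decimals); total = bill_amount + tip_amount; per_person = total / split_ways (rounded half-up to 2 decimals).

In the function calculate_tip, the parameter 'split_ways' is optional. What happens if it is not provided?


The calculate_tip spec declares:
  - split_ways (integer, optional): Number of people splitting [default: 1]
It defaults to 1


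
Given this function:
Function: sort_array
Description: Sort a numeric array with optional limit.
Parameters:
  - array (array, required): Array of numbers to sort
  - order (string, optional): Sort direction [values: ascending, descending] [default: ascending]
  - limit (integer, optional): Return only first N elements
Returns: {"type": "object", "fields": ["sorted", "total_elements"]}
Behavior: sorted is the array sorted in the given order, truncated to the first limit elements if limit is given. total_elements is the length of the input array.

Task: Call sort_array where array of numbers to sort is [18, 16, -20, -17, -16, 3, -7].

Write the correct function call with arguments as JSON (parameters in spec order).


Mapping each described value to its parameter name:
  'Array of numbers to sort' -> array = [18, 16, -20, -17, -16, 3, -7]
sort_array({"array": [18, 16, -20, -17, -16, 3, -7]})


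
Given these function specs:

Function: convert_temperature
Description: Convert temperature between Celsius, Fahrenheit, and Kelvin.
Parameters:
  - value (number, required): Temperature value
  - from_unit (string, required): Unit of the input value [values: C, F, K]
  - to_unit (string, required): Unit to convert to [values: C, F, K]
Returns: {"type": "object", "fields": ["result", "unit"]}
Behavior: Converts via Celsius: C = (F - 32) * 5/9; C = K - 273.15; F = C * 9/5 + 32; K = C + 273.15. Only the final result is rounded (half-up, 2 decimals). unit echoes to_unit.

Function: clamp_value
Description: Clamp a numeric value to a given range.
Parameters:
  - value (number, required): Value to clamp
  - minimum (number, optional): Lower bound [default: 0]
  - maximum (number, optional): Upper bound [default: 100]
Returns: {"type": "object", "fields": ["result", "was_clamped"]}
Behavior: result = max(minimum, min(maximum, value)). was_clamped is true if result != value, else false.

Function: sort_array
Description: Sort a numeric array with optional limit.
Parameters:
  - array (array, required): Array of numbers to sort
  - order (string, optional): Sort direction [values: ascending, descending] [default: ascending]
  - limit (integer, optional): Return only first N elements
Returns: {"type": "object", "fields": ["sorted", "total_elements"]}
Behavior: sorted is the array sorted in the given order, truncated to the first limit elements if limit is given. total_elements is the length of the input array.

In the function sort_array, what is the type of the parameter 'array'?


The sort_array spec declares:
  - array (array, required): Array of numbers to sort
Type:
array


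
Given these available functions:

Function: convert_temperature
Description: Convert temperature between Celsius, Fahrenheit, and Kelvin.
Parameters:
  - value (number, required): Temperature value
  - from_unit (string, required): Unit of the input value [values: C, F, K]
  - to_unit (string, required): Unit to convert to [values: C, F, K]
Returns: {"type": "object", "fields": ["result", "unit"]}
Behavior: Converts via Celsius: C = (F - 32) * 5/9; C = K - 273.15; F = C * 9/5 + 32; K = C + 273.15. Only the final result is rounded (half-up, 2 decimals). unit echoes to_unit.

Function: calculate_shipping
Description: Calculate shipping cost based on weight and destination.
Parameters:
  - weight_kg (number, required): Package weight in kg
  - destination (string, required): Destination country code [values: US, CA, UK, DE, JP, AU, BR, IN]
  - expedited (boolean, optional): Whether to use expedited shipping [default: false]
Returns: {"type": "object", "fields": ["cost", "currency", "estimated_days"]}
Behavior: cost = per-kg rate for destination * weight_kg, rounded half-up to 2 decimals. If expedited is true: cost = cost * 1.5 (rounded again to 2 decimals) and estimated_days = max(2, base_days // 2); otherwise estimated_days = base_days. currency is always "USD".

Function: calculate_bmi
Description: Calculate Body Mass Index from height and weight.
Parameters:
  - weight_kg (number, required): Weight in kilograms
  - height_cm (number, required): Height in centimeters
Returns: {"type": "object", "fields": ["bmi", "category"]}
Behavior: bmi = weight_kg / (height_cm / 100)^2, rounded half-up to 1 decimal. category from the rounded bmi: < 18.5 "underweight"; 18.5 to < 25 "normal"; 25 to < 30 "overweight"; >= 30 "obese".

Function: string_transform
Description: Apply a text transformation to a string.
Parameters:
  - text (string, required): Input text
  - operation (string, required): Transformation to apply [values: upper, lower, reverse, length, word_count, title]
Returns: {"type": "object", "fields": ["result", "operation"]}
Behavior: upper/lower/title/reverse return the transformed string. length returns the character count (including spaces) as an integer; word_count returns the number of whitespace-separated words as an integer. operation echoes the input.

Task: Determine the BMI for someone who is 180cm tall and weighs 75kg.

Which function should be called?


The task needs a function whose description is: Calculate Body Mass Index from height and weight.
calculate_bmi


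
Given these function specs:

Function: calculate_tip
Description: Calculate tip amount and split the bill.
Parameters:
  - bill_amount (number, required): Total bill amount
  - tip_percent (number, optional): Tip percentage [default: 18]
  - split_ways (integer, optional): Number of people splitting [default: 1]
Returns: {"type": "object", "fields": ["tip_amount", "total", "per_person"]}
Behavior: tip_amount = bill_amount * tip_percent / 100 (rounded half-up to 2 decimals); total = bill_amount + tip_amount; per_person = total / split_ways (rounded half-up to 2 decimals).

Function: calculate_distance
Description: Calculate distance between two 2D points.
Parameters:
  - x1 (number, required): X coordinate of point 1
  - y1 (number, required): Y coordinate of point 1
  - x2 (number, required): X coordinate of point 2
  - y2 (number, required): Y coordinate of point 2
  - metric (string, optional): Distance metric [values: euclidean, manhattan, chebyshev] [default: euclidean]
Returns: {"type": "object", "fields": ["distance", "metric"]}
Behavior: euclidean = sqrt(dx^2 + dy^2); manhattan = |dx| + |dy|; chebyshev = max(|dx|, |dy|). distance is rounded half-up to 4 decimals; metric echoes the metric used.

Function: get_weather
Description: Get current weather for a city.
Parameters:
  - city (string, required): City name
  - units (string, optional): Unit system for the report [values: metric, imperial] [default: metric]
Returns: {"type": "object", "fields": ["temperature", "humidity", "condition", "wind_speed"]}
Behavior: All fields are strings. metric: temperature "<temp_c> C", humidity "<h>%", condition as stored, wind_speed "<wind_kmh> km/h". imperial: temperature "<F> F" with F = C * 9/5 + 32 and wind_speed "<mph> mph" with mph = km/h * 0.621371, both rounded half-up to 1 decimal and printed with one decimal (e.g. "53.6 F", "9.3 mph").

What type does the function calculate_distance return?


The calculate_distance spec declares Returns: {"type": "object", "fields": ["distance", "metric"]}
Type:
object


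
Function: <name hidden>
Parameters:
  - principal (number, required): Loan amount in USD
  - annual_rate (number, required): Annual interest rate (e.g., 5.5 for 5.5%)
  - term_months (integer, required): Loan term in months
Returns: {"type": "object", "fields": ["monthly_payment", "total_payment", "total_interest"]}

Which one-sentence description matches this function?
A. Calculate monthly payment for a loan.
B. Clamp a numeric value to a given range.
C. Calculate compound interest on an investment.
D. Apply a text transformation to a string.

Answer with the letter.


Parameters principal, annual_rate, term_months and return ["monthly_payment", "total_payment", "total_interest"] fit: Calculate monthly payment for a loan.
A


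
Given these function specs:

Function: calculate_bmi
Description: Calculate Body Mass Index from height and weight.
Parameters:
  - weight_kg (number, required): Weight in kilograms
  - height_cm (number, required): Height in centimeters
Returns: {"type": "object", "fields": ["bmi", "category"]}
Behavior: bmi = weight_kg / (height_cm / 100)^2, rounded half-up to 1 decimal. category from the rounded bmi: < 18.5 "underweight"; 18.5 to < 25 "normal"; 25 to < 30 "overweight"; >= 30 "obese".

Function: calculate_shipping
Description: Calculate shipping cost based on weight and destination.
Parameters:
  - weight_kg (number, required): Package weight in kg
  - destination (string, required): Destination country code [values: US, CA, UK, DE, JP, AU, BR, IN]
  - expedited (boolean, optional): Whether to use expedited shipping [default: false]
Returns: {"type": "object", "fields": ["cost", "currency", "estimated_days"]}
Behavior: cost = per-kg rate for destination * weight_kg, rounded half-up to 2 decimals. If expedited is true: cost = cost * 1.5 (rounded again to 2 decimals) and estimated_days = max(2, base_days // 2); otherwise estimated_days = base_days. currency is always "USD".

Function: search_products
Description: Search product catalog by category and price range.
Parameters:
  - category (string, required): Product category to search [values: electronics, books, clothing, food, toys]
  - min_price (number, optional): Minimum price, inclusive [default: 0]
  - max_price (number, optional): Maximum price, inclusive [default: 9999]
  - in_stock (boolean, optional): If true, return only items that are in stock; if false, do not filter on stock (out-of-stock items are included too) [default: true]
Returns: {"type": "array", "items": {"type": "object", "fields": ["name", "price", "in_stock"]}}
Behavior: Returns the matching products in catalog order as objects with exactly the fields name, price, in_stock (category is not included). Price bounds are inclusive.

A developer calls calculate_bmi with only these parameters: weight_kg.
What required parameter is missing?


Required parameters: weight_kg, height_cm
Provided: weight_kg
Missing: height_cm
height_cm


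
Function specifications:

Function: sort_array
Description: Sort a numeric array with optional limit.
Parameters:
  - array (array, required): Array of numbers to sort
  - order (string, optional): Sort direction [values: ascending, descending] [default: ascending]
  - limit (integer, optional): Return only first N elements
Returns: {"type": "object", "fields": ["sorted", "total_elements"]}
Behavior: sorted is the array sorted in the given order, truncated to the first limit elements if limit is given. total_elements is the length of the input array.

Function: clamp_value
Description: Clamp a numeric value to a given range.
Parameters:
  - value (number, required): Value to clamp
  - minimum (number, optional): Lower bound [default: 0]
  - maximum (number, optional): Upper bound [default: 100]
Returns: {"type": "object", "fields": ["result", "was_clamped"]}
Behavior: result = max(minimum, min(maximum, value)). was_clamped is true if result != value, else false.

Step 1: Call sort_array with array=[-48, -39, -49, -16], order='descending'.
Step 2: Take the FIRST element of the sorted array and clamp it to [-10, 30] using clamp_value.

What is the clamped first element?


Step 1: sort_array(order=descending)
  sorted: [-16, -39, -48, -49]
  -> first element = -16
Step 2: clamp_value(value=-16, minimum=-10, maximum=30)
  result = max(-10, min(30, -16)) = max(-10, -16) = -10
  was_clamped = (-10 != -16) = true
  -> result = -10
-10


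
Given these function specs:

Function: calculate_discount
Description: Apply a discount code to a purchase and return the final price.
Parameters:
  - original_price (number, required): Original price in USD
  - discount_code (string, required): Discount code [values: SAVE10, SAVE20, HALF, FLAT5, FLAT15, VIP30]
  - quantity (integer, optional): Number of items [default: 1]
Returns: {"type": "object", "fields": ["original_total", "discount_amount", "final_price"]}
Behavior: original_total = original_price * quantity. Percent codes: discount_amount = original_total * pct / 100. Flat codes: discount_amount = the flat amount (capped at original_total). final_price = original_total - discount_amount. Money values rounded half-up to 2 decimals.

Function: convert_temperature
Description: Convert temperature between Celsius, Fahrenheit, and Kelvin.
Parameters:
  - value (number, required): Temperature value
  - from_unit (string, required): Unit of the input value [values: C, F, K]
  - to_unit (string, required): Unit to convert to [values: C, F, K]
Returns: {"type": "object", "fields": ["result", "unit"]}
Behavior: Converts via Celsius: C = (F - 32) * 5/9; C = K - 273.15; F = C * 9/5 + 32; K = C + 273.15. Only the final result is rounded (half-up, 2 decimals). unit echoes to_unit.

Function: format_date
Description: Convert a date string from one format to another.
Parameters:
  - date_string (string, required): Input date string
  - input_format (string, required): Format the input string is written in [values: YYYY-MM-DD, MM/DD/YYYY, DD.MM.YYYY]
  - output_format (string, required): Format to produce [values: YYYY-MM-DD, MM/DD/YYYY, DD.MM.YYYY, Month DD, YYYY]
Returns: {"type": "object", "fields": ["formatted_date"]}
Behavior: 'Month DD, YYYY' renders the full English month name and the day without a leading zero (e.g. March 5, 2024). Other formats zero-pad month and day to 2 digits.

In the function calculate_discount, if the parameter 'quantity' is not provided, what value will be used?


The calculate_discount spec declares:
  - quantity (integer, optional): Number of items [default: 1]
Default:
1


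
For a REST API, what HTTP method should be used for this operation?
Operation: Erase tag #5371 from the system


GET = read, POST = create, PUT = update/replace, DELETE = remove
This operation is a removal.
DELETE


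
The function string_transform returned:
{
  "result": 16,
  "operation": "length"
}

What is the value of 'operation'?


length


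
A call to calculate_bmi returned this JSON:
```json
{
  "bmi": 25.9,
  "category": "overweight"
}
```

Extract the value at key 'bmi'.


25.9


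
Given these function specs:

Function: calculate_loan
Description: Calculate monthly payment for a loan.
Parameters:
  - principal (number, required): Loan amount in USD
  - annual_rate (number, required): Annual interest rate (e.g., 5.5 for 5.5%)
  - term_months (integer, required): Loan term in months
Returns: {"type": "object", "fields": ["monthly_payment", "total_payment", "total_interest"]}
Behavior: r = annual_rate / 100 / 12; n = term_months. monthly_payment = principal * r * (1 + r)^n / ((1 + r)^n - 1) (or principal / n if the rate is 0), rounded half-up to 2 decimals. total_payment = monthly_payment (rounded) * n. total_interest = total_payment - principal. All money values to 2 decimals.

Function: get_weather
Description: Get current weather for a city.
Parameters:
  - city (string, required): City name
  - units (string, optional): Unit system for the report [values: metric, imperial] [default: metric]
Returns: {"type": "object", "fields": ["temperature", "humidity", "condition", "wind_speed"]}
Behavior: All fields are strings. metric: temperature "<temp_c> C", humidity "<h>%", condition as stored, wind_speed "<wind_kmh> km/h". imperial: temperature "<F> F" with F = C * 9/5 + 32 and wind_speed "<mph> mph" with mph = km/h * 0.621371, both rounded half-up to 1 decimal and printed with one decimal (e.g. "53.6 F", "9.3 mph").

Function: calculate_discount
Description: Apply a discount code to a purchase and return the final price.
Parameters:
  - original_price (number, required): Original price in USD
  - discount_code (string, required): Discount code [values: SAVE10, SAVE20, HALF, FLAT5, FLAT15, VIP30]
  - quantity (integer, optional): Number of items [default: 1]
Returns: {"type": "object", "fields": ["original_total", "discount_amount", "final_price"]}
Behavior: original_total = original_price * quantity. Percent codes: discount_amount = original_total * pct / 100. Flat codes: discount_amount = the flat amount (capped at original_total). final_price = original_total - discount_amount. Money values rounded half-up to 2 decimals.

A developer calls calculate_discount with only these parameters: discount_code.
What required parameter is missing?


Required parameters: original_price, discount_code
Provided: discount_code
Missing: original_price
original_price


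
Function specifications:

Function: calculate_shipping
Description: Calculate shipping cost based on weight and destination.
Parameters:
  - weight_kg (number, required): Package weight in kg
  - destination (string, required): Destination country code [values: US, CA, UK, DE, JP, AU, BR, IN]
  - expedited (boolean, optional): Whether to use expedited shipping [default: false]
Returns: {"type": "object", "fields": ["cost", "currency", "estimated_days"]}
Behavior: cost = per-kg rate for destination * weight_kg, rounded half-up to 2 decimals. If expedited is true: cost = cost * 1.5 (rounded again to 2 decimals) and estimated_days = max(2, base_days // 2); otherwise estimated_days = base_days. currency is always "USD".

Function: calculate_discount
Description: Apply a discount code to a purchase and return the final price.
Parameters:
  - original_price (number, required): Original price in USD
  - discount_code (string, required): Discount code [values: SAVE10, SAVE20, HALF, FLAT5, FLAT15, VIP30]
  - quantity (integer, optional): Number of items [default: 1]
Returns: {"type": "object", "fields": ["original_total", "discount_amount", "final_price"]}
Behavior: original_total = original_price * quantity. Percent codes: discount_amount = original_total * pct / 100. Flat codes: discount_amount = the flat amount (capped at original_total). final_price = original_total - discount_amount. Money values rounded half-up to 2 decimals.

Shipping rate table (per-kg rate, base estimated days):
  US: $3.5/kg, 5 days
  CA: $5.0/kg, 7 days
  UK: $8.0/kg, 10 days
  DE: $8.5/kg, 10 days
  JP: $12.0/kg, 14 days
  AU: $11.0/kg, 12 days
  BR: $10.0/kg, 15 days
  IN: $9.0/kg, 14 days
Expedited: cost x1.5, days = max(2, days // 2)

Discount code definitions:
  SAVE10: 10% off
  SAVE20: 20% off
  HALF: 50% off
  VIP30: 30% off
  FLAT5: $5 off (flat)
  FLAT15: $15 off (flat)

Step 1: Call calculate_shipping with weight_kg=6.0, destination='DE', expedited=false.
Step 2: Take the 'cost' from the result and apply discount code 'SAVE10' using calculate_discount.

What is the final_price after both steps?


Step 1: calculate_shipping(weight_kg=6.0, destination=DE, expedited=false)
  Rate for DE: $8.5/kg, base 10 days
  cost = 8.5 * 6.0 = 51 -> 51.00
  expedited not set/false: estimated_days = 10
  -> cost = 51.00 USD
Step 2: calculate_discount(original_price=51.0, discount_code=SAVE10, quantity=1)
  original_total = 51.0 * 1 = 51.00
  SAVE10 = 10% off: discount_amount = 51.00 * 10/100 = 5.1 -> 5.10
  final_price = 51.00 - 5.10 = 45.90
  -> final_price = 45.90
$45.90


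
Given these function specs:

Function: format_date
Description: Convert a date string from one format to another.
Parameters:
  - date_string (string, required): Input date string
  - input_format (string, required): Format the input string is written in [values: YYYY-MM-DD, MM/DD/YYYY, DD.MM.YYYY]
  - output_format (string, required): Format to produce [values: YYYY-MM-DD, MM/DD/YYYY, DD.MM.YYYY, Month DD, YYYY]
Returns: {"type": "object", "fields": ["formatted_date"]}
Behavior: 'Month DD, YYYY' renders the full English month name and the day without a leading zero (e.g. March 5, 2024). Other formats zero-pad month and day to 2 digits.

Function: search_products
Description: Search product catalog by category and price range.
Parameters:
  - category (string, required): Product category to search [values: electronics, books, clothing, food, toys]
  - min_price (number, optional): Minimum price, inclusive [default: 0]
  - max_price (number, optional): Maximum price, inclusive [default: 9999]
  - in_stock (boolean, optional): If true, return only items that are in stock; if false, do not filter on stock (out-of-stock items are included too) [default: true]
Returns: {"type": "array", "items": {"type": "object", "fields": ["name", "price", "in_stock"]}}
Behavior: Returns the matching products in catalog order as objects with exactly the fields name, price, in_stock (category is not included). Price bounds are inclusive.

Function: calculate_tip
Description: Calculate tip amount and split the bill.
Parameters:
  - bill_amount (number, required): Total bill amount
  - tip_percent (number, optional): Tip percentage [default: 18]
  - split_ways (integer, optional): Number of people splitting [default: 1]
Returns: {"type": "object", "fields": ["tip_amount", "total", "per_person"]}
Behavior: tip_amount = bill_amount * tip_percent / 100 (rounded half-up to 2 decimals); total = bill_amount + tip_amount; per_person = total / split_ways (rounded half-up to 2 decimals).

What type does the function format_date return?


The format_date spec declares Returns: {"type": "object", "fields": ["formatted_date"]}
Type:
object


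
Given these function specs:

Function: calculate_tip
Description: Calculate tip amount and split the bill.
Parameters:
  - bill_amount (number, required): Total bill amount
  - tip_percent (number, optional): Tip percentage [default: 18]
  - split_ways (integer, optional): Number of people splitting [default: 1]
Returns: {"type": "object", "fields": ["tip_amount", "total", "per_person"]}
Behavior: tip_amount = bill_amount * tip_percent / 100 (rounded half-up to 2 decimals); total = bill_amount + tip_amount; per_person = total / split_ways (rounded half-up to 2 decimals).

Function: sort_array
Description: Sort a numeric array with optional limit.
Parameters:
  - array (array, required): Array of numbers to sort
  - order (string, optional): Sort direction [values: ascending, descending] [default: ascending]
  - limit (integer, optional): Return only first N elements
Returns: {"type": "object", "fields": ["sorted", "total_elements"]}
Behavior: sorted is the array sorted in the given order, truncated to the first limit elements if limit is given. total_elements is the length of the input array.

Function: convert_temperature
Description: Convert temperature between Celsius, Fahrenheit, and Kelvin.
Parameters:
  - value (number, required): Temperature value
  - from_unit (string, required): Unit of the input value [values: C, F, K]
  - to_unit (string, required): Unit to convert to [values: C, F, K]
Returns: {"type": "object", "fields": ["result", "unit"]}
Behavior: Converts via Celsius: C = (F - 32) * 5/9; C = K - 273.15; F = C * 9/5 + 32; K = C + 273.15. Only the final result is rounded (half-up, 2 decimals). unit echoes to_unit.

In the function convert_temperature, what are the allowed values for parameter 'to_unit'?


The convert_temperature spec declares:
  - to_unit (string, required): Unit to convert to [values: C, F, K]
Allowed values:
C, F, K


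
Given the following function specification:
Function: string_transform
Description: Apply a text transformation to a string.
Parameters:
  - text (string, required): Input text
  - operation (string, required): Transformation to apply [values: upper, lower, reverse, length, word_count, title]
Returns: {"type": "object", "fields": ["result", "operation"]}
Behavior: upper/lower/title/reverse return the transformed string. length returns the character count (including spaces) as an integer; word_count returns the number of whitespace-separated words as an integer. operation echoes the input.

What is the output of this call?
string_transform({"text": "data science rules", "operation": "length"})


length counts every character including spaces: 18
Output:
{"result": 18, "operation": "length"}


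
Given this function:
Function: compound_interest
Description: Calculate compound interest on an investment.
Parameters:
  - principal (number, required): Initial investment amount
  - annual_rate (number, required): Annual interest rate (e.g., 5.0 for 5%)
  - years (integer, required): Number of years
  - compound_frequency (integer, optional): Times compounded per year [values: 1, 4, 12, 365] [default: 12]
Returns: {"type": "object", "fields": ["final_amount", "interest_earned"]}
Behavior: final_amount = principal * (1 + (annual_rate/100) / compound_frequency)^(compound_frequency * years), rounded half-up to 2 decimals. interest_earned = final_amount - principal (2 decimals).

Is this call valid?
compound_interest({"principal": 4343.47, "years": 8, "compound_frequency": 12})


Checking required parameters...
Missing required parameter: annual_rate
Invalid - missing required parameter 'annual_rate'


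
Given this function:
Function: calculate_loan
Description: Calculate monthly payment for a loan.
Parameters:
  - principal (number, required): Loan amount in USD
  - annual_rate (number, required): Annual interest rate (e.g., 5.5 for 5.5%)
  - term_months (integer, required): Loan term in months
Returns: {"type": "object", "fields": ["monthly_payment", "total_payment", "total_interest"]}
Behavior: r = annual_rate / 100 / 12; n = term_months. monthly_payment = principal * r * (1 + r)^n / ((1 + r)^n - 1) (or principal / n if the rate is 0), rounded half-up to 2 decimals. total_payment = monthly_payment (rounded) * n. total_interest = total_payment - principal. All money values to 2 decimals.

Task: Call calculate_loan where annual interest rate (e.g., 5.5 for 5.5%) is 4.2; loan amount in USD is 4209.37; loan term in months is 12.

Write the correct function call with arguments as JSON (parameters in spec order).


Mapping each described value to its parameter name:
  'Annual interest rate (e.g., 5.5 for 5.5%)' -> annual_rate = 4.2
  'Loan amount in USD' -> principal = 4209.37
  'Loan term in months' -> term_months = 12
calculate_loan({"principal": 4209.37, "annual_rate": 4.2, "term_months": 12})


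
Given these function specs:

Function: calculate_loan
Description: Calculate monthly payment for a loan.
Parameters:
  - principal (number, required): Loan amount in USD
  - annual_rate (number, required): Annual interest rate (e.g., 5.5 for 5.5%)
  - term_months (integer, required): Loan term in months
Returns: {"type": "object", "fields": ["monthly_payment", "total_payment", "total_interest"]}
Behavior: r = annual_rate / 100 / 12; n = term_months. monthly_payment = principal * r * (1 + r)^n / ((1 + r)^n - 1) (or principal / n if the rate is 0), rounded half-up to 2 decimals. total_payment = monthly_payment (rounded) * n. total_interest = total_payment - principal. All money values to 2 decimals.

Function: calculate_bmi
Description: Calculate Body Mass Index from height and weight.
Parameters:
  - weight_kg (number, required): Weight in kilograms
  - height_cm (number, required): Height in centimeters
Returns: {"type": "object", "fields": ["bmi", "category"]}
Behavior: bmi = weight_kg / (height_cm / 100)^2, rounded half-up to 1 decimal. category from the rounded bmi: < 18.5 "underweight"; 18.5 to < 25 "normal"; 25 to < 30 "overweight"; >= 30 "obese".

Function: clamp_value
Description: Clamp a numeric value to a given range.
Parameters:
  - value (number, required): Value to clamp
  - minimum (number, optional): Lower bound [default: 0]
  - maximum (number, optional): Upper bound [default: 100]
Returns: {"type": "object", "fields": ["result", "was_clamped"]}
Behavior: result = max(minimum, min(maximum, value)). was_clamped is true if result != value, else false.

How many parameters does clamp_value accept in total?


Parameters of clamp_value: value (required), minimum (optional), maximum (optional)
Total:
3


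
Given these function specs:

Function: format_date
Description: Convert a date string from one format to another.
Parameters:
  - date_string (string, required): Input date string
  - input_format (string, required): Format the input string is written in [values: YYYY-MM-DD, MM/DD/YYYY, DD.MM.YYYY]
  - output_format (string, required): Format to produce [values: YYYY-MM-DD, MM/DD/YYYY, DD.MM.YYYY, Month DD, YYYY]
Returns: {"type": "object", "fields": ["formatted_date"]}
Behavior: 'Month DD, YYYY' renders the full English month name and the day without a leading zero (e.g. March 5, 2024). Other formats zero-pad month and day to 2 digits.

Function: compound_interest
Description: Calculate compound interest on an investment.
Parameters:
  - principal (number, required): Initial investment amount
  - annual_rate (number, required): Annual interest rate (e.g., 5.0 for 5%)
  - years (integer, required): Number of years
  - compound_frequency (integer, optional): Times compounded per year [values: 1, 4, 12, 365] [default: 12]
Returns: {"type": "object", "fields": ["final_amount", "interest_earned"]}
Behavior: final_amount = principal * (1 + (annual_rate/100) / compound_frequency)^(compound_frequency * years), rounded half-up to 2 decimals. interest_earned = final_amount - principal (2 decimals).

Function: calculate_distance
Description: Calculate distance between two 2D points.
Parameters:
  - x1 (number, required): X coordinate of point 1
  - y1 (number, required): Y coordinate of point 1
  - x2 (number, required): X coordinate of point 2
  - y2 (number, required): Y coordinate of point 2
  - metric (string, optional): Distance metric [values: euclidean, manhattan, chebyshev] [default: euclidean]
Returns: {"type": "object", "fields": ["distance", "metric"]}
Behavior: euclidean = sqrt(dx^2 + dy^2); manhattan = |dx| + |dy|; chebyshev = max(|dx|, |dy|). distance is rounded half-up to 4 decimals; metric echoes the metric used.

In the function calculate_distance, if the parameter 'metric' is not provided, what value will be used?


The calculate_distance spec declares:
  - metric (string, optional): Distance metric [values: euclidean, manhattan, chebyshev] [default: euclidean]
Default:
euclidean


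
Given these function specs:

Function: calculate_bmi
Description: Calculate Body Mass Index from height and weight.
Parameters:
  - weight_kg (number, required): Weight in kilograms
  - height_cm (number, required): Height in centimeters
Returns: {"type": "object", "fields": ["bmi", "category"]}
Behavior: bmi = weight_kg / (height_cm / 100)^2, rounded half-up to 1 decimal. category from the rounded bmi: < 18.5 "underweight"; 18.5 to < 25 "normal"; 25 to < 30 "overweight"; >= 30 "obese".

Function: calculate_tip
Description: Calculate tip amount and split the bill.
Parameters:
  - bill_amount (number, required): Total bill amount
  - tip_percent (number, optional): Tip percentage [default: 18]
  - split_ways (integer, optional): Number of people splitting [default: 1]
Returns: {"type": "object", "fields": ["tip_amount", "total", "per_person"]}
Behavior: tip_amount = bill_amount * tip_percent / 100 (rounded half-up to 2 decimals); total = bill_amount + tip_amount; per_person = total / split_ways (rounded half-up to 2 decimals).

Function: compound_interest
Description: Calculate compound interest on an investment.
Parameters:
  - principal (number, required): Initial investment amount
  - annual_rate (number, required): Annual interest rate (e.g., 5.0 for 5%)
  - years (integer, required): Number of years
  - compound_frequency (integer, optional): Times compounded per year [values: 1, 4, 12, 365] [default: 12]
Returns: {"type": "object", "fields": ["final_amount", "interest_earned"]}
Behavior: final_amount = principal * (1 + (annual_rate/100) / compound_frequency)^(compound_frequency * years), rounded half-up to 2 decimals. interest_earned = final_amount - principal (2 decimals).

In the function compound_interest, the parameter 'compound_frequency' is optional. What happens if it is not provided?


The compound_interest spec declares:
  - compound_frequency (integer, optional): Times compounded per year [values: 1, 4, 12, 365] [default: 12]
It defaults to 12


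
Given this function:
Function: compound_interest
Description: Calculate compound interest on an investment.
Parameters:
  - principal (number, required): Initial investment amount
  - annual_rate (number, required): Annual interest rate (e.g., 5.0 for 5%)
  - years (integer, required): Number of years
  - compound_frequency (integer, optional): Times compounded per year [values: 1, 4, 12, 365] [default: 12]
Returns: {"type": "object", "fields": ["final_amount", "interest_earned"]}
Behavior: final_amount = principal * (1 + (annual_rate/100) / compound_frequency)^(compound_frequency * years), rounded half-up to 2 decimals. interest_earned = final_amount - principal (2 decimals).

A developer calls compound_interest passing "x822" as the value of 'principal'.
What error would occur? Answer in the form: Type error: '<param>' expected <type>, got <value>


Spec: 'principal' is declared as number; "x822" is a string.
Type error: 'principal' expected number, got "x822"


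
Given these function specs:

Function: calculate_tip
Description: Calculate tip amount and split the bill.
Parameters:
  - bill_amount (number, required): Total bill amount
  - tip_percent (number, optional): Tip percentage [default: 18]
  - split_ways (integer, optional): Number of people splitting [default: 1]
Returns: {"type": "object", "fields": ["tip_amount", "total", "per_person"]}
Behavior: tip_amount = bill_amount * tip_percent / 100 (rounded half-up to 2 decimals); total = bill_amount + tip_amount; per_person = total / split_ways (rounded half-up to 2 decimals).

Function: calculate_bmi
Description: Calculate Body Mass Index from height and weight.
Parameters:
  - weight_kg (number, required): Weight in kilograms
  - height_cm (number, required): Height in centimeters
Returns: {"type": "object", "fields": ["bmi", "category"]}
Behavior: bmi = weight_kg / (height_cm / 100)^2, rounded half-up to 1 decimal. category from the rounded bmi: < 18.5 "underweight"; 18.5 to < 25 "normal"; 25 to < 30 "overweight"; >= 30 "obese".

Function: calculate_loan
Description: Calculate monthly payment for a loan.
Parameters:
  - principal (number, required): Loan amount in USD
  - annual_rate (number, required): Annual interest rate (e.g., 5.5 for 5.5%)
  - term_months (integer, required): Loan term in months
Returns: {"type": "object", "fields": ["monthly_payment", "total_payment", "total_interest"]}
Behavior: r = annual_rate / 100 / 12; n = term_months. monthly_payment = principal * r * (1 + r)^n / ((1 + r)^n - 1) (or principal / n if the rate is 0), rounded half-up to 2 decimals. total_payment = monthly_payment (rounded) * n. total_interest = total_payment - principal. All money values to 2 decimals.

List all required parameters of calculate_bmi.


Parameters of calculate_bmi and their required/optional flag:
  weight_kg: required
  height_cm: required
height_cm, weight_kg


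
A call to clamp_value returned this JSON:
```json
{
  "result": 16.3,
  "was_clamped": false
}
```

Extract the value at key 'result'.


16.3


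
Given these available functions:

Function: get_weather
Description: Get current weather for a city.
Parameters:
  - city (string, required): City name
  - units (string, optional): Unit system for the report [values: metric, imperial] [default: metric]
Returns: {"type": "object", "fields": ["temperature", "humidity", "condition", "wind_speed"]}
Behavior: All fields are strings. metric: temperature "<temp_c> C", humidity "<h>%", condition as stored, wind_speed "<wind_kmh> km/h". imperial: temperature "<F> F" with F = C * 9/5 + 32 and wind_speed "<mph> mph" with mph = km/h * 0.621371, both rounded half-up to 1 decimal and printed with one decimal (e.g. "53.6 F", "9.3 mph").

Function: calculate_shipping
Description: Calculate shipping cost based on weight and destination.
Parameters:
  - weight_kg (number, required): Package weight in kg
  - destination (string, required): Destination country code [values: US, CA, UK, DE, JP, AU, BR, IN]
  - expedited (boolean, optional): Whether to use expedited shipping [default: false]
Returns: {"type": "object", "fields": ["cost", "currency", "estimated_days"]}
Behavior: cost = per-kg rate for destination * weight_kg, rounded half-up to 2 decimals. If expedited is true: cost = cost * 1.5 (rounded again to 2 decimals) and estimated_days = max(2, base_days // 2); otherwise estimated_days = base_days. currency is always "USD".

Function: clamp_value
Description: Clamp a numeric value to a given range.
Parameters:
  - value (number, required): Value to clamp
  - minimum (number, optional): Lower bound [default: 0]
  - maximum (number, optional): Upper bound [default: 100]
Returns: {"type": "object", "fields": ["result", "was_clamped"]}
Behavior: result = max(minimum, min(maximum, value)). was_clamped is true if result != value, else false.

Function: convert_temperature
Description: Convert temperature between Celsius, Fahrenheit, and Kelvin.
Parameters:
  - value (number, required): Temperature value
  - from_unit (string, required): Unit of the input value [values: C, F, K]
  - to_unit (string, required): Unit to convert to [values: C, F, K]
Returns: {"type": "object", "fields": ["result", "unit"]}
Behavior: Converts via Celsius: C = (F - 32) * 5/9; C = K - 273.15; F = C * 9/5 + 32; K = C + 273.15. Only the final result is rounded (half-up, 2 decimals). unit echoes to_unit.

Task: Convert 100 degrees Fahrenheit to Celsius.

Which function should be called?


The task needs a function whose description is: Convert temperature between Celsius, Fahrenheit, and Kelvin.
convert_temperature


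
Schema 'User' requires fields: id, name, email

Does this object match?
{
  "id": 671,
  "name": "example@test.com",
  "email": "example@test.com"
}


Checking required fields... All present.
Valid - all required fields present


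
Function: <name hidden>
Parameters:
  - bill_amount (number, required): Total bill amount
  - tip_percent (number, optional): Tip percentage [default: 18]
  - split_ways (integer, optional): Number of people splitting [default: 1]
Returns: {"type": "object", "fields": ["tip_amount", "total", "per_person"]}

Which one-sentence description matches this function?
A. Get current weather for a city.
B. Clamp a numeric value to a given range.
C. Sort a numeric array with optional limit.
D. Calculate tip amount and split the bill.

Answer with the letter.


Parameters bill_amount, tip_percent, split_ways and return ["tip_amount", "total", "per_person"] fit: Calculate tip amount and split the bill.
D
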